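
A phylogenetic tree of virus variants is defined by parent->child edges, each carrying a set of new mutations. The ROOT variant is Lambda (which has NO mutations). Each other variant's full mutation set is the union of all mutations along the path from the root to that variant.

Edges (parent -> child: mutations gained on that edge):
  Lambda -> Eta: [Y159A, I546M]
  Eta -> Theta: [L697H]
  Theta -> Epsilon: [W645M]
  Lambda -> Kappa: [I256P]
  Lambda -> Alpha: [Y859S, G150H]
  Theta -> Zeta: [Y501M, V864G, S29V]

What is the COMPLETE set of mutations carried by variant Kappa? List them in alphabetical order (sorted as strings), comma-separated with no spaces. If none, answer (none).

Answer: I256P

Derivation:
At Lambda: gained [] -> total []
At Kappa: gained ['I256P'] -> total ['I256P']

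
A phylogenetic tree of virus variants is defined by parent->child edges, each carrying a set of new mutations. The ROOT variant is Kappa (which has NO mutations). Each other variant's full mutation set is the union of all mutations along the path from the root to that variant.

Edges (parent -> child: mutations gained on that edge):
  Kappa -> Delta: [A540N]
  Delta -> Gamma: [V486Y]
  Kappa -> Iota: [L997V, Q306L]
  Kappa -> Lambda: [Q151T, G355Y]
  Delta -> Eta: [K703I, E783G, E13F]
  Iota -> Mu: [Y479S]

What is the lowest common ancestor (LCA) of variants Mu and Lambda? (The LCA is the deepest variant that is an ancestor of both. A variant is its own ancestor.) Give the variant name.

Answer: Kappa

Derivation:
Path from root to Mu: Kappa -> Iota -> Mu
  ancestors of Mu: {Kappa, Iota, Mu}
Path from root to Lambda: Kappa -> Lambda
  ancestors of Lambda: {Kappa, Lambda}
Common ancestors: {Kappa}
Walk up from Lambda: Lambda (not in ancestors of Mu), Kappa (in ancestors of Mu)
Deepest common ancestor (LCA) = Kappa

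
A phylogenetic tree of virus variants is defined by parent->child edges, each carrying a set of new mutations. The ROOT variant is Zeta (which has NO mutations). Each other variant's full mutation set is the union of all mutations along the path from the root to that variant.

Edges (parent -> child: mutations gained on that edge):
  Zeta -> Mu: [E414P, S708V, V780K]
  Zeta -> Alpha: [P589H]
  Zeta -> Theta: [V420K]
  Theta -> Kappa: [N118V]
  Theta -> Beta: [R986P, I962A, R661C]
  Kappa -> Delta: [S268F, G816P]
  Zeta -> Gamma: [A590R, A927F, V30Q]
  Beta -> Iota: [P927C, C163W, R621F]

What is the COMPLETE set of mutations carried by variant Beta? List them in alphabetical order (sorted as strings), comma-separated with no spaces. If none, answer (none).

Answer: I962A,R661C,R986P,V420K

Derivation:
At Zeta: gained [] -> total []
At Theta: gained ['V420K'] -> total ['V420K']
At Beta: gained ['R986P', 'I962A', 'R661C'] -> total ['I962A', 'R661C', 'R986P', 'V420K']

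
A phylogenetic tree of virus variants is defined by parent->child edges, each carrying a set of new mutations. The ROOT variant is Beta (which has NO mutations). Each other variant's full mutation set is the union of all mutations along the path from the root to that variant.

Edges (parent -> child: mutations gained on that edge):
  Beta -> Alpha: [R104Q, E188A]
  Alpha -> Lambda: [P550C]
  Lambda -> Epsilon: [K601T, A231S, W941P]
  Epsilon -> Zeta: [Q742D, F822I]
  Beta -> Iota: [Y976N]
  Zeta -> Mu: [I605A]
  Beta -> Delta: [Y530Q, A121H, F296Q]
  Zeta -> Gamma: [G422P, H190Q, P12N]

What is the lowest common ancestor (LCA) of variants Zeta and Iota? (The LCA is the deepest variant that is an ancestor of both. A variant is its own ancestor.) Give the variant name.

Path from root to Zeta: Beta -> Alpha -> Lambda -> Epsilon -> Zeta
  ancestors of Zeta: {Beta, Alpha, Lambda, Epsilon, Zeta}
Path from root to Iota: Beta -> Iota
  ancestors of Iota: {Beta, Iota}
Common ancestors: {Beta}
Walk up from Iota: Iota (not in ancestors of Zeta), Beta (in ancestors of Zeta)
Deepest common ancestor (LCA) = Beta

Answer: Beta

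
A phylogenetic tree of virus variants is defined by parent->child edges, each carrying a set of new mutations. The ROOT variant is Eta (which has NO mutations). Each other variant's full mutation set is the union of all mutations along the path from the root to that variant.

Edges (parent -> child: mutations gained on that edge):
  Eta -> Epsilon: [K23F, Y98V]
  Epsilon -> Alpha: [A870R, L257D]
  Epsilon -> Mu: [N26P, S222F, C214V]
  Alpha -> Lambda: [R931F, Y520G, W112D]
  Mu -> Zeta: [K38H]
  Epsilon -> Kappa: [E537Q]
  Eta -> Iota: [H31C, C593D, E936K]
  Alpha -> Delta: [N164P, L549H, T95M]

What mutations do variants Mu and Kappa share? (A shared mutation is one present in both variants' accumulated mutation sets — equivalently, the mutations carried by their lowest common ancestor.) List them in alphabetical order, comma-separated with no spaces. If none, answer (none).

Answer: K23F,Y98V

Derivation:
Accumulating mutations along path to Mu:
  At Eta: gained [] -> total []
  At Epsilon: gained ['K23F', 'Y98V'] -> total ['K23F', 'Y98V']
  At Mu: gained ['N26P', 'S222F', 'C214V'] -> total ['C214V', 'K23F', 'N26P', 'S222F', 'Y98V']
Mutations(Mu) = ['C214V', 'K23F', 'N26P', 'S222F', 'Y98V']
Accumulating mutations along path to Kappa:
  At Eta: gained [] -> total []
  At Epsilon: gained ['K23F', 'Y98V'] -> total ['K23F', 'Y98V']
  At Kappa: gained ['E537Q'] -> total ['E537Q', 'K23F', 'Y98V']
Mutations(Kappa) = ['E537Q', 'K23F', 'Y98V']
Intersection: ['C214V', 'K23F', 'N26P', 'S222F', 'Y98V'] ∩ ['E537Q', 'K23F', 'Y98V'] = ['K23F', 'Y98V']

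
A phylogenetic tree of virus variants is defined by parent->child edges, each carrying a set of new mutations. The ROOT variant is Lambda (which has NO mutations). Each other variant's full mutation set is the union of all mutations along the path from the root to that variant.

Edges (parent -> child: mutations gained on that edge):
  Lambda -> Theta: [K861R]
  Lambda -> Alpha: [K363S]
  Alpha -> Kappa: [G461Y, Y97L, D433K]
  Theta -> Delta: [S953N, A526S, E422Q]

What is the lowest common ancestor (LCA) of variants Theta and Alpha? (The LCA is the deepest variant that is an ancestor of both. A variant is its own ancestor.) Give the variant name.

Path from root to Theta: Lambda -> Theta
  ancestors of Theta: {Lambda, Theta}
Path from root to Alpha: Lambda -> Alpha
  ancestors of Alpha: {Lambda, Alpha}
Common ancestors: {Lambda}
Walk up from Alpha: Alpha (not in ancestors of Theta), Lambda (in ancestors of Theta)
Deepest common ancestor (LCA) = Lambda

Answer: Lambda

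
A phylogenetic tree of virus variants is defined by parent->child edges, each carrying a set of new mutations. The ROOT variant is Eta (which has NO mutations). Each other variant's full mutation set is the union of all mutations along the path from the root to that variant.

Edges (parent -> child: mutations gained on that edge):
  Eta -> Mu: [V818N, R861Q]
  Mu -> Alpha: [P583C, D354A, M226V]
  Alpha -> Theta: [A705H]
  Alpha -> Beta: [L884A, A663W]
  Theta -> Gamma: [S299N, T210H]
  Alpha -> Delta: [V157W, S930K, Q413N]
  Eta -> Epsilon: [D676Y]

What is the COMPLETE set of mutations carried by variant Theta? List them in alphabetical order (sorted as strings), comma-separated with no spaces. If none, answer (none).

At Eta: gained [] -> total []
At Mu: gained ['V818N', 'R861Q'] -> total ['R861Q', 'V818N']
At Alpha: gained ['P583C', 'D354A', 'M226V'] -> total ['D354A', 'M226V', 'P583C', 'R861Q', 'V818N']
At Theta: gained ['A705H'] -> total ['A705H', 'D354A', 'M226V', 'P583C', 'R861Q', 'V818N']

Answer: A705H,D354A,M226V,P583C,R861Q,V818N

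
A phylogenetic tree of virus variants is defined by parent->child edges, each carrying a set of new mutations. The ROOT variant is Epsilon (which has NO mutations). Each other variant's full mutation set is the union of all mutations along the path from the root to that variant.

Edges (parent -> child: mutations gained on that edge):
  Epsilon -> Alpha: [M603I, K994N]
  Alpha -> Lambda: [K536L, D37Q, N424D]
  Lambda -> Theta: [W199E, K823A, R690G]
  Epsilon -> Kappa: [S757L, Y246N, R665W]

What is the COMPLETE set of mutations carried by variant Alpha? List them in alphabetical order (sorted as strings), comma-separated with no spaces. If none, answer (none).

At Epsilon: gained [] -> total []
At Alpha: gained ['M603I', 'K994N'] -> total ['K994N', 'M603I']

Answer: K994N,M603I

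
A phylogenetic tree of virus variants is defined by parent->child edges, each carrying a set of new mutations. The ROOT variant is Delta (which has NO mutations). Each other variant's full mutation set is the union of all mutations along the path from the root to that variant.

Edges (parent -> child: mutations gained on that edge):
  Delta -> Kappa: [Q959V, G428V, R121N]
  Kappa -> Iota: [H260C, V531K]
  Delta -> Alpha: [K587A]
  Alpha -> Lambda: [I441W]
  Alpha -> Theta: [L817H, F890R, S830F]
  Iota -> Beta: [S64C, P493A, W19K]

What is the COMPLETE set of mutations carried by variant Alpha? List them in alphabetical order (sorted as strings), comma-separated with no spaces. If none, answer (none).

Answer: K587A

Derivation:
At Delta: gained [] -> total []
At Alpha: gained ['K587A'] -> total ['K587A']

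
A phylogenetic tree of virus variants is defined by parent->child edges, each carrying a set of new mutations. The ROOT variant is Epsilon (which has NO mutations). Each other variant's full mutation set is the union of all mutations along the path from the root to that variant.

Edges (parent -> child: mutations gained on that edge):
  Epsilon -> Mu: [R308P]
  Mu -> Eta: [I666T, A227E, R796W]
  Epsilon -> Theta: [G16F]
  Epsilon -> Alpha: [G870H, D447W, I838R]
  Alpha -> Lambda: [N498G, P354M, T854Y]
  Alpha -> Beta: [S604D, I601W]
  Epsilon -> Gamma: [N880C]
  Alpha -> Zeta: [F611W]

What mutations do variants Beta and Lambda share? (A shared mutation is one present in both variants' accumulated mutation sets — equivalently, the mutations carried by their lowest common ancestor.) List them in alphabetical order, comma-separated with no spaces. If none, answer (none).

Answer: D447W,G870H,I838R

Derivation:
Accumulating mutations along path to Beta:
  At Epsilon: gained [] -> total []
  At Alpha: gained ['G870H', 'D447W', 'I838R'] -> total ['D447W', 'G870H', 'I838R']
  At Beta: gained ['S604D', 'I601W'] -> total ['D447W', 'G870H', 'I601W', 'I838R', 'S604D']
Mutations(Beta) = ['D447W', 'G870H', 'I601W', 'I838R', 'S604D']
Accumulating mutations along path to Lambda:
  At Epsilon: gained [] -> total []
  At Alpha: gained ['G870H', 'D447W', 'I838R'] -> total ['D447W', 'G870H', 'I838R']
  At Lambda: gained ['N498G', 'P354M', 'T854Y'] -> total ['D447W', 'G870H', 'I838R', 'N498G', 'P354M', 'T854Y']
Mutations(Lambda) = ['D447W', 'G870H', 'I838R', 'N498G', 'P354M', 'T854Y']
Intersection: ['D447W', 'G870H', 'I601W', 'I838R', 'S604D'] ∩ ['D447W', 'G870H', 'I838R', 'N498G', 'P354M', 'T854Y'] = ['D447W', 'G870H', 'I838R']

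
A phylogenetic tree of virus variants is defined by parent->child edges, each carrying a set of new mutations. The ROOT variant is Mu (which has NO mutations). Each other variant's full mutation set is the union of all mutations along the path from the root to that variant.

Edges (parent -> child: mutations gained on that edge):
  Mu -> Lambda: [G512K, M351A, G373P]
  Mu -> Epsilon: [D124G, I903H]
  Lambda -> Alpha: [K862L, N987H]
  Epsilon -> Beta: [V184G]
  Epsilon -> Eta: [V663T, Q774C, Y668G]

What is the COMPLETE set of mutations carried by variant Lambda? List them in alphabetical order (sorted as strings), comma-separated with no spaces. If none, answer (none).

Answer: G373P,G512K,M351A

Derivation:
At Mu: gained [] -> total []
At Lambda: gained ['G512K', 'M351A', 'G373P'] -> total ['G373P', 'G512K', 'M351A']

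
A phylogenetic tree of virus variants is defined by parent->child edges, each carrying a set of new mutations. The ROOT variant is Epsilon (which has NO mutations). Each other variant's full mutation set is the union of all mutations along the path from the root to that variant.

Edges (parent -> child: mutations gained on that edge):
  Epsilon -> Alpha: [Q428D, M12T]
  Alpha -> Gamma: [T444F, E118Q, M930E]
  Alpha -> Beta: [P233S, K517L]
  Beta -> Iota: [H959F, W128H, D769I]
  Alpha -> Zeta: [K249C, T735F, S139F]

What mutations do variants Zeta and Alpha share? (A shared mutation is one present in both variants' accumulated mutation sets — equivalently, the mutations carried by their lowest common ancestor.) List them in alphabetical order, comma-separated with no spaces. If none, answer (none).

Accumulating mutations along path to Zeta:
  At Epsilon: gained [] -> total []
  At Alpha: gained ['Q428D', 'M12T'] -> total ['M12T', 'Q428D']
  At Zeta: gained ['K249C', 'T735F', 'S139F'] -> total ['K249C', 'M12T', 'Q428D', 'S139F', 'T735F']
Mutations(Zeta) = ['K249C', 'M12T', 'Q428D', 'S139F', 'T735F']
Accumulating mutations along path to Alpha:
  At Epsilon: gained [] -> total []
  At Alpha: gained ['Q428D', 'M12T'] -> total ['M12T', 'Q428D']
Mutations(Alpha) = ['M12T', 'Q428D']
Intersection: ['K249C', 'M12T', 'Q428D', 'S139F', 'T735F'] ∩ ['M12T', 'Q428D'] = ['M12T', 'Q428D']

Answer: M12T,Q428D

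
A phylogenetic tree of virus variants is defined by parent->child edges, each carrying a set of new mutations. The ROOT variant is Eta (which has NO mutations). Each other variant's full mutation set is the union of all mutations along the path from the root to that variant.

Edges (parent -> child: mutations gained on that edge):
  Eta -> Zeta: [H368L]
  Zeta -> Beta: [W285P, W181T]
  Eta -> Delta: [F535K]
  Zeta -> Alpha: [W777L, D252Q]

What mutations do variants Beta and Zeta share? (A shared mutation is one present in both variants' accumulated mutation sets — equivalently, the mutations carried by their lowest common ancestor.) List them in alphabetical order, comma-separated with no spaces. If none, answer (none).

Answer: H368L

Derivation:
Accumulating mutations along path to Beta:
  At Eta: gained [] -> total []
  At Zeta: gained ['H368L'] -> total ['H368L']
  At Beta: gained ['W285P', 'W181T'] -> total ['H368L', 'W181T', 'W285P']
Mutations(Beta) = ['H368L', 'W181T', 'W285P']
Accumulating mutations along path to Zeta:
  At Eta: gained [] -> total []
  At Zeta: gained ['H368L'] -> total ['H368L']
Mutations(Zeta) = ['H368L']
Intersection: ['H368L', 'W181T', 'W285P'] ∩ ['H368L'] = ['H368L']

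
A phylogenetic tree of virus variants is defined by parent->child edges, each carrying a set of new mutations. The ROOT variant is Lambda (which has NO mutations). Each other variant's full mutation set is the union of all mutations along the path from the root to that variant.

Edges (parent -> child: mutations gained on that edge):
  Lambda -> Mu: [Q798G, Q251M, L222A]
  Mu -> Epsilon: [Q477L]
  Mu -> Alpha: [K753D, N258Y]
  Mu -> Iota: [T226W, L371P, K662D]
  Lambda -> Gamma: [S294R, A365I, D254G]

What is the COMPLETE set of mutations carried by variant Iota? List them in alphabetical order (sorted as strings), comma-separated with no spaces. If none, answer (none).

Answer: K662D,L222A,L371P,Q251M,Q798G,T226W

Derivation:
At Lambda: gained [] -> total []
At Mu: gained ['Q798G', 'Q251M', 'L222A'] -> total ['L222A', 'Q251M', 'Q798G']
At Iota: gained ['T226W', 'L371P', 'K662D'] -> total ['K662D', 'L222A', 'L371P', 'Q251M', 'Q798G', 'T226W']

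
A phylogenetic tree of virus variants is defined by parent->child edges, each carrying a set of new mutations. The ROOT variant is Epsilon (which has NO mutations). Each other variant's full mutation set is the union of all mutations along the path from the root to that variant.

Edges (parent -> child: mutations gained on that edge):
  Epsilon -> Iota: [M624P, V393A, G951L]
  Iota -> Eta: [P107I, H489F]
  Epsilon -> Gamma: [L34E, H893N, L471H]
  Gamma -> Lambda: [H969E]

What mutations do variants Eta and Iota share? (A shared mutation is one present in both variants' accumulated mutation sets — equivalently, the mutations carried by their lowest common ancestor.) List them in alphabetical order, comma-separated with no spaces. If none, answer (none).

Answer: G951L,M624P,V393A

Derivation:
Accumulating mutations along path to Eta:
  At Epsilon: gained [] -> total []
  At Iota: gained ['M624P', 'V393A', 'G951L'] -> total ['G951L', 'M624P', 'V393A']
  At Eta: gained ['P107I', 'H489F'] -> total ['G951L', 'H489F', 'M624P', 'P107I', 'V393A']
Mutations(Eta) = ['G951L', 'H489F', 'M624P', 'P107I', 'V393A']
Accumulating mutations along path to Iota:
  At Epsilon: gained [] -> total []
  At Iota: gained ['M624P', 'V393A', 'G951L'] -> total ['G951L', 'M624P', 'V393A']
Mutations(Iota) = ['G951L', 'M624P', 'V393A']
Intersection: ['G951L', 'H489F', 'M624P', 'P107I', 'V393A'] ∩ ['G951L', 'M624P', 'V393A'] = ['G951L', 'M624P', 'V393A']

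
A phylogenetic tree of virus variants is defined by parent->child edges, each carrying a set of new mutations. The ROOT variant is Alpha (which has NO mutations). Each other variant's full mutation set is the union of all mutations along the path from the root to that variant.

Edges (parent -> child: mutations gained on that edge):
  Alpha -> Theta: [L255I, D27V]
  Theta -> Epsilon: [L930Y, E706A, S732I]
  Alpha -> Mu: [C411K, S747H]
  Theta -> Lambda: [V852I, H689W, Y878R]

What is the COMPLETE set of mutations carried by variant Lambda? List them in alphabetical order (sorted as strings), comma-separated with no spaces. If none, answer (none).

Answer: D27V,H689W,L255I,V852I,Y878R

Derivation:
At Alpha: gained [] -> total []
At Theta: gained ['L255I', 'D27V'] -> total ['D27V', 'L255I']
At Lambda: gained ['V852I', 'H689W', 'Y878R'] -> total ['D27V', 'H689W', 'L255I', 'V852I', 'Y878R']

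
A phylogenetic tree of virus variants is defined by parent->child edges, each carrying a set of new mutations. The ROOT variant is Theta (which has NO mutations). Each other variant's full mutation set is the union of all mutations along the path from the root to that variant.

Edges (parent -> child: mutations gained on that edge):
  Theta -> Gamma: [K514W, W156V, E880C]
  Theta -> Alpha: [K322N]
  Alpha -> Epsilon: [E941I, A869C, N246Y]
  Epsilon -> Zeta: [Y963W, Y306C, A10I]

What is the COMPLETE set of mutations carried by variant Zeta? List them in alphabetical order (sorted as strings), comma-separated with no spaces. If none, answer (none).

At Theta: gained [] -> total []
At Alpha: gained ['K322N'] -> total ['K322N']
At Epsilon: gained ['E941I', 'A869C', 'N246Y'] -> total ['A869C', 'E941I', 'K322N', 'N246Y']
At Zeta: gained ['Y963W', 'Y306C', 'A10I'] -> total ['A10I', 'A869C', 'E941I', 'K322N', 'N246Y', 'Y306C', 'Y963W']

Answer: A10I,A869C,E941I,K322N,N246Y,Y306C,Y963W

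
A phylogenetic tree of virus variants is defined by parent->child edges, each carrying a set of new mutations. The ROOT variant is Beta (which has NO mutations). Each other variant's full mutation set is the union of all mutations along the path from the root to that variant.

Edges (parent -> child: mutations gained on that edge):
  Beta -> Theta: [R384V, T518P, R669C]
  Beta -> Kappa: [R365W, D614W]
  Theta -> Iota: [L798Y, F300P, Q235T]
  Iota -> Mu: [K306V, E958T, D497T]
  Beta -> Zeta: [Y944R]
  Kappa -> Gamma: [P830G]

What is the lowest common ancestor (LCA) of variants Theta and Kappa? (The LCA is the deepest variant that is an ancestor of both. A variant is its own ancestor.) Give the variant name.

Path from root to Theta: Beta -> Theta
  ancestors of Theta: {Beta, Theta}
Path from root to Kappa: Beta -> Kappa
  ancestors of Kappa: {Beta, Kappa}
Common ancestors: {Beta}
Walk up from Kappa: Kappa (not in ancestors of Theta), Beta (in ancestors of Theta)
Deepest common ancestor (LCA) = Beta

Answer: Beta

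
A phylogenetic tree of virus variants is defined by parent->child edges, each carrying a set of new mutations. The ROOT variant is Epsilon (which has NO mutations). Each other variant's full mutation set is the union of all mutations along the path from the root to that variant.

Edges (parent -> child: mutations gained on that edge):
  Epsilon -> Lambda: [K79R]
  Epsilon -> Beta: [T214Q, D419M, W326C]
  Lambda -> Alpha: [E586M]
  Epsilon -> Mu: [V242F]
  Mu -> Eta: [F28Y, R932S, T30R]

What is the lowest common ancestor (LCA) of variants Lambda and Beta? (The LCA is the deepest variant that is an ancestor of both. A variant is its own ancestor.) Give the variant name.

Path from root to Lambda: Epsilon -> Lambda
  ancestors of Lambda: {Epsilon, Lambda}
Path from root to Beta: Epsilon -> Beta
  ancestors of Beta: {Epsilon, Beta}
Common ancestors: {Epsilon}
Walk up from Beta: Beta (not in ancestors of Lambda), Epsilon (in ancestors of Lambda)
Deepest common ancestor (LCA) = Epsilon

Answer: Epsilon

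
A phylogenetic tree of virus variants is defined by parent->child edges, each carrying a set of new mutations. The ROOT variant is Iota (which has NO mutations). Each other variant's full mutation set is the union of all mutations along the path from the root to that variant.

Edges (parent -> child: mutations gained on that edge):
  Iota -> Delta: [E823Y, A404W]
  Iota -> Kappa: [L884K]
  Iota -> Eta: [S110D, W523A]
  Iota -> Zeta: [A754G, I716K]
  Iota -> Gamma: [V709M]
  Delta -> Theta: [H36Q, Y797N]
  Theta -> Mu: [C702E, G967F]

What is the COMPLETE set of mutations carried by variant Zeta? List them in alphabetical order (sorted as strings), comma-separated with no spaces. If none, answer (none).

Answer: A754G,I716K

Derivation:
At Iota: gained [] -> total []
At Zeta: gained ['A754G', 'I716K'] -> total ['A754G', 'I716K']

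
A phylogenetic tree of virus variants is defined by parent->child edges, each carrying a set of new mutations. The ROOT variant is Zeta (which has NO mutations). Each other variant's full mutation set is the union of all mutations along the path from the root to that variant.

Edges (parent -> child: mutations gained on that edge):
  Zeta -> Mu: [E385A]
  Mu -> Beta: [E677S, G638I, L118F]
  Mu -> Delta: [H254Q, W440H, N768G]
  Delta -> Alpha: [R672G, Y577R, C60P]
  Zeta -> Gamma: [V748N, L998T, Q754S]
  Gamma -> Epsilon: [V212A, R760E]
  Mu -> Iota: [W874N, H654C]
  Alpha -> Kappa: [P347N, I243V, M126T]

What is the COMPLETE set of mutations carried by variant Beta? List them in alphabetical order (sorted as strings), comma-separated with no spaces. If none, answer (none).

Answer: E385A,E677S,G638I,L118F

Derivation:
At Zeta: gained [] -> total []
At Mu: gained ['E385A'] -> total ['E385A']
At Beta: gained ['E677S', 'G638I', 'L118F'] -> total ['E385A', 'E677S', 'G638I', 'L118F']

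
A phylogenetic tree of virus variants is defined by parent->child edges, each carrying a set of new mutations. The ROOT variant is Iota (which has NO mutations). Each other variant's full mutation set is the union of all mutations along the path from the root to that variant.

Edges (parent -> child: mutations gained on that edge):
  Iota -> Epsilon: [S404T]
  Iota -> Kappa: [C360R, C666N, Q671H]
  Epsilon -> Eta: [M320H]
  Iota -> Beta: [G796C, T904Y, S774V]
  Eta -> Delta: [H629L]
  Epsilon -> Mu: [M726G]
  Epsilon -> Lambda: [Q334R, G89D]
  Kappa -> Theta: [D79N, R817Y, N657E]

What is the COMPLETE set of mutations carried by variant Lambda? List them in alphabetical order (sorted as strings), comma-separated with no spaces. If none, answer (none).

At Iota: gained [] -> total []
At Epsilon: gained ['S404T'] -> total ['S404T']
At Lambda: gained ['Q334R', 'G89D'] -> total ['G89D', 'Q334R', 'S404T']

Answer: G89D,Q334R,S404T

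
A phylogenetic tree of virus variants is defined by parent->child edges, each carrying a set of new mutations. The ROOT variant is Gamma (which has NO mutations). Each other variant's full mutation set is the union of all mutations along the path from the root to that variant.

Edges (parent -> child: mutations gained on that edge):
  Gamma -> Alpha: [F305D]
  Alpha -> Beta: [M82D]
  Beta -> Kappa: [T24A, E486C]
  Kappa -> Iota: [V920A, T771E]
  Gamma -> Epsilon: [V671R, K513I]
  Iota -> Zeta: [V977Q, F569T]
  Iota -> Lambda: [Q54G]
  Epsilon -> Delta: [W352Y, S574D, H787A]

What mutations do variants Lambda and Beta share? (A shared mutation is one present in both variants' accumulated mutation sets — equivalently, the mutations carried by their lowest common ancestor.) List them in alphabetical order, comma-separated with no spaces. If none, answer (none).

Answer: F305D,M82D

Derivation:
Accumulating mutations along path to Lambda:
  At Gamma: gained [] -> total []
  At Alpha: gained ['F305D'] -> total ['F305D']
  At Beta: gained ['M82D'] -> total ['F305D', 'M82D']
  At Kappa: gained ['T24A', 'E486C'] -> total ['E486C', 'F305D', 'M82D', 'T24A']
  At Iota: gained ['V920A', 'T771E'] -> total ['E486C', 'F305D', 'M82D', 'T24A', 'T771E', 'V920A']
  At Lambda: gained ['Q54G'] -> total ['E486C', 'F305D', 'M82D', 'Q54G', 'T24A', 'T771E', 'V920A']
Mutations(Lambda) = ['E486C', 'F305D', 'M82D', 'Q54G', 'T24A', 'T771E', 'V920A']
Accumulating mutations along path to Beta:
  At Gamma: gained [] -> total []
  At Alpha: gained ['F305D'] -> total ['F305D']
  At Beta: gained ['M82D'] -> total ['F305D', 'M82D']
Mutations(Beta) = ['F305D', 'M82D']
Intersection: ['E486C', 'F305D', 'M82D', 'Q54G', 'T24A', 'T771E', 'V920A'] ∩ ['F305D', 'M82D'] = ['F305D', 'M82D']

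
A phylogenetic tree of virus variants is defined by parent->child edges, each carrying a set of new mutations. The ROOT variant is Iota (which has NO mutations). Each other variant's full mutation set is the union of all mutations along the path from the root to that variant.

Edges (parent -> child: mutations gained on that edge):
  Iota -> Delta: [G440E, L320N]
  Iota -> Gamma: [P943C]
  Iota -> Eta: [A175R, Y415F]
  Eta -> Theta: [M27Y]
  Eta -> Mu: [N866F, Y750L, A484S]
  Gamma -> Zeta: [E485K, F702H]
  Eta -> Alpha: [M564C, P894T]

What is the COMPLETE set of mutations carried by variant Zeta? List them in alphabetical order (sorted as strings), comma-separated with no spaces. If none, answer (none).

At Iota: gained [] -> total []
At Gamma: gained ['P943C'] -> total ['P943C']
At Zeta: gained ['E485K', 'F702H'] -> total ['E485K', 'F702H', 'P943C']

Answer: E485K,F702H,P943C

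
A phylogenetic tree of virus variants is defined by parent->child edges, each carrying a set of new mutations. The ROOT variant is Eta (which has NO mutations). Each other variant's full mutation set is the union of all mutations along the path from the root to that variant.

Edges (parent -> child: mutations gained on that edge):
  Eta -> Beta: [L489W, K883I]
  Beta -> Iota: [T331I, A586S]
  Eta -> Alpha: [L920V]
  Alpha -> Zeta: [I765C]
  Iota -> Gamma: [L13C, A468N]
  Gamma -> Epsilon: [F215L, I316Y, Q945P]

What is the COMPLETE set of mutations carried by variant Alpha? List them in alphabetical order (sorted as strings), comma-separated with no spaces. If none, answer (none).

Answer: L920V

Derivation:
At Eta: gained [] -> total []
At Alpha: gained ['L920V'] -> total ['L920V']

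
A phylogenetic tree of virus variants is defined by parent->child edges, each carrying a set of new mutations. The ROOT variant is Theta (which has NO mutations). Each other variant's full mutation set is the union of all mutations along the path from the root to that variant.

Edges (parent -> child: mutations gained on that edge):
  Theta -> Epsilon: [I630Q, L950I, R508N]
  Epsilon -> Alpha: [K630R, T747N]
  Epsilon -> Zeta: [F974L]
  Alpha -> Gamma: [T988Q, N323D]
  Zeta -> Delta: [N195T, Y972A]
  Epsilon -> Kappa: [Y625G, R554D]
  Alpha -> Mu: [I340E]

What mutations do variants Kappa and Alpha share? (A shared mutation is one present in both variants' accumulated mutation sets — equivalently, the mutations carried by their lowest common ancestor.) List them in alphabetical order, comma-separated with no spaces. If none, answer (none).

Answer: I630Q,L950I,R508N

Derivation:
Accumulating mutations along path to Kappa:
  At Theta: gained [] -> total []
  At Epsilon: gained ['I630Q', 'L950I', 'R508N'] -> total ['I630Q', 'L950I', 'R508N']
  At Kappa: gained ['Y625G', 'R554D'] -> total ['I630Q', 'L950I', 'R508N', 'R554D', 'Y625G']
Mutations(Kappa) = ['I630Q', 'L950I', 'R508N', 'R554D', 'Y625G']
Accumulating mutations along path to Alpha:
  At Theta: gained [] -> total []
  At Epsilon: gained ['I630Q', 'L950I', 'R508N'] -> total ['I630Q', 'L950I', 'R508N']
  At Alpha: gained ['K630R', 'T747N'] -> total ['I630Q', 'K630R', 'L950I', 'R508N', 'T747N']
Mutations(Alpha) = ['I630Q', 'K630R', 'L950I', 'R508N', 'T747N']
Intersection: ['I630Q', 'L950I', 'R508N', 'R554D', 'Y625G'] ∩ ['I630Q', 'K630R', 'L950I', 'R508N', 'T747N'] = ['I630Q', 'L950I', 'R508N']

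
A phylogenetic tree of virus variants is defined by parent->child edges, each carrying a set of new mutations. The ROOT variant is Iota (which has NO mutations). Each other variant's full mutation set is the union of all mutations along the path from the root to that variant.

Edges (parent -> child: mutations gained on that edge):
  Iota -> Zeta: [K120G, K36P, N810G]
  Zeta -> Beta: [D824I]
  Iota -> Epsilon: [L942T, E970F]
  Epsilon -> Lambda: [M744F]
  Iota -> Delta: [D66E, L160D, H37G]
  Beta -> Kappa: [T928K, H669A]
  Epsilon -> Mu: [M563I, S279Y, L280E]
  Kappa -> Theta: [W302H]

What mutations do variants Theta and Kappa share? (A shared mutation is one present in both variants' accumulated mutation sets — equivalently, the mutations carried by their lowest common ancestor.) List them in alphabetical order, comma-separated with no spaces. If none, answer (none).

Accumulating mutations along path to Theta:
  At Iota: gained [] -> total []
  At Zeta: gained ['K120G', 'K36P', 'N810G'] -> total ['K120G', 'K36P', 'N810G']
  At Beta: gained ['D824I'] -> total ['D824I', 'K120G', 'K36P', 'N810G']
  At Kappa: gained ['T928K', 'H669A'] -> total ['D824I', 'H669A', 'K120G', 'K36P', 'N810G', 'T928K']
  At Theta: gained ['W302H'] -> total ['D824I', 'H669A', 'K120G', 'K36P', 'N810G', 'T928K', 'W302H']
Mutations(Theta) = ['D824I', 'H669A', 'K120G', 'K36P', 'N810G', 'T928K', 'W302H']
Accumulating mutations along path to Kappa:
  At Iota: gained [] -> total []
  At Zeta: gained ['K120G', 'K36P', 'N810G'] -> total ['K120G', 'K36P', 'N810G']
  At Beta: gained ['D824I'] -> total ['D824I', 'K120G', 'K36P', 'N810G']
  At Kappa: gained ['T928K', 'H669A'] -> total ['D824I', 'H669A', 'K120G', 'K36P', 'N810G', 'T928K']
Mutations(Kappa) = ['D824I', 'H669A', 'K120G', 'K36P', 'N810G', 'T928K']
Intersection: ['D824I', 'H669A', 'K120G', 'K36P', 'N810G', 'T928K', 'W302H'] ∩ ['D824I', 'H669A', 'K120G', 'K36P', 'N810G', 'T928K'] = ['D824I', 'H669A', 'K120G', 'K36P', 'N810G', 'T928K']

Answer: D824I,H669A,K120G,K36P,N810G,T928K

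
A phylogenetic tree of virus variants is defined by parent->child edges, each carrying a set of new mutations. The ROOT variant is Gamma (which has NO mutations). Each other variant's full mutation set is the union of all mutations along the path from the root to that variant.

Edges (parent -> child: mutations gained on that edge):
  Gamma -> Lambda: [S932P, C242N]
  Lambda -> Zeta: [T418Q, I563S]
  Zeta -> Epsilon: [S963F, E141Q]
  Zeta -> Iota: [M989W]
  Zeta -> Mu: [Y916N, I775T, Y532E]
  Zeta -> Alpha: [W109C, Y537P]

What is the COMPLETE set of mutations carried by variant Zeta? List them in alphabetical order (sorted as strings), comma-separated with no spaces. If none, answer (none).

Answer: C242N,I563S,S932P,T418Q

Derivation:
At Gamma: gained [] -> total []
At Lambda: gained ['S932P', 'C242N'] -> total ['C242N', 'S932P']
At Zeta: gained ['T418Q', 'I563S'] -> total ['C242N', 'I563S', 'S932P', 'T418Q']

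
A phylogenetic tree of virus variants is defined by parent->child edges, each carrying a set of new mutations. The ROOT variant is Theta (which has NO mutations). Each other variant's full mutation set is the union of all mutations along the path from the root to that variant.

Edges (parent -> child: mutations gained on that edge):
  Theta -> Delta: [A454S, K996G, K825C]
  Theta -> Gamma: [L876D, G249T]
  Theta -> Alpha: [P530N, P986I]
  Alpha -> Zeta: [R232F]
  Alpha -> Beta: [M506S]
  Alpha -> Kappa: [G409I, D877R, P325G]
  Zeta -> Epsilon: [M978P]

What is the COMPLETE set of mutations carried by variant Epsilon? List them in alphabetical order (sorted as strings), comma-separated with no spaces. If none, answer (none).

Answer: M978P,P530N,P986I,R232F

Derivation:
At Theta: gained [] -> total []
At Alpha: gained ['P530N', 'P986I'] -> total ['P530N', 'P986I']
At Zeta: gained ['R232F'] -> total ['P530N', 'P986I', 'R232F']
At Epsilon: gained ['M978P'] -> total ['M978P', 'P530N', 'P986I', 'R232F']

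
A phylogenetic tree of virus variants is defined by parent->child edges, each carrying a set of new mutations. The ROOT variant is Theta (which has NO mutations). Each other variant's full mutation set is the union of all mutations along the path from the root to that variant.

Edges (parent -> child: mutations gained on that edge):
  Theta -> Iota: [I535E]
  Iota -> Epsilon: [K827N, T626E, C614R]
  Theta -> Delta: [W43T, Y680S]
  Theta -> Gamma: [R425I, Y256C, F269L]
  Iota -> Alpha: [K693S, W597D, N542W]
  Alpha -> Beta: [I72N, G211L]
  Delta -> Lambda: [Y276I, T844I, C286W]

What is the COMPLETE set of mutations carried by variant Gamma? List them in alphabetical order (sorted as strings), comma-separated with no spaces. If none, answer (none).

Answer: F269L,R425I,Y256C

Derivation:
At Theta: gained [] -> total []
At Gamma: gained ['R425I', 'Y256C', 'F269L'] -> total ['F269L', 'R425I', 'Y256C']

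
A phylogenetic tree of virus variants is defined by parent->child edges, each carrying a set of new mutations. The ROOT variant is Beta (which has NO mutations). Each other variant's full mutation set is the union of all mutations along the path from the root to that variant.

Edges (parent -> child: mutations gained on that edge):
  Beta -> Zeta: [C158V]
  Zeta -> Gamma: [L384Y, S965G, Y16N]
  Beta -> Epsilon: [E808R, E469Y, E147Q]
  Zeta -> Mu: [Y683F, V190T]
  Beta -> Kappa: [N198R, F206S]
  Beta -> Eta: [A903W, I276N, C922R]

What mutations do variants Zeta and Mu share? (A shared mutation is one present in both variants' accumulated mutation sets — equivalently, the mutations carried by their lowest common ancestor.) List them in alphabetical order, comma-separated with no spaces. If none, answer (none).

Accumulating mutations along path to Zeta:
  At Beta: gained [] -> total []
  At Zeta: gained ['C158V'] -> total ['C158V']
Mutations(Zeta) = ['C158V']
Accumulating mutations along path to Mu:
  At Beta: gained [] -> total []
  At Zeta: gained ['C158V'] -> total ['C158V']
  At Mu: gained ['Y683F', 'V190T'] -> total ['C158V', 'V190T', 'Y683F']
Mutations(Mu) = ['C158V', 'V190T', 'Y683F']
Intersection: ['C158V'] ∩ ['C158V', 'V190T', 'Y683F'] = ['C158V']

Answer: C158V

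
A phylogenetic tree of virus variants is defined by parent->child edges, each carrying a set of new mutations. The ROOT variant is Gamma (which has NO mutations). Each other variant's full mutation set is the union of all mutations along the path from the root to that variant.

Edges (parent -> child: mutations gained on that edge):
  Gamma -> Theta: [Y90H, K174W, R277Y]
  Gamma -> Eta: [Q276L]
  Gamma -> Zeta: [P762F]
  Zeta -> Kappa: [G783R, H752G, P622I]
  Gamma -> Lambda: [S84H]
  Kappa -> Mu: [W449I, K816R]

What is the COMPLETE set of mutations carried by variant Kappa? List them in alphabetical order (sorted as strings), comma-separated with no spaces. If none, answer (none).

Answer: G783R,H752G,P622I,P762F

Derivation:
At Gamma: gained [] -> total []
At Zeta: gained ['P762F'] -> total ['P762F']
At Kappa: gained ['G783R', 'H752G', 'P622I'] -> total ['G783R', 'H752G', 'P622I', 'P762F']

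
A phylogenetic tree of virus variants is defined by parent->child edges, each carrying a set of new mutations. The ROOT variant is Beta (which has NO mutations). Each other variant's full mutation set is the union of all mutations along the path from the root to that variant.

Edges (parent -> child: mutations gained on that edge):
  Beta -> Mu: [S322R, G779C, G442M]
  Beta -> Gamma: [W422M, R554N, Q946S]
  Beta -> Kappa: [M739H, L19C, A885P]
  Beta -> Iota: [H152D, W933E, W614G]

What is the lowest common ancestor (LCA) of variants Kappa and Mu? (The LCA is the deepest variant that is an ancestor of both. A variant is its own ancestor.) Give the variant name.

Answer: Beta

Derivation:
Path from root to Kappa: Beta -> Kappa
  ancestors of Kappa: {Beta, Kappa}
Path from root to Mu: Beta -> Mu
  ancestors of Mu: {Beta, Mu}
Common ancestors: {Beta}
Walk up from Mu: Mu (not in ancestors of Kappa), Beta (in ancestors of Kappa)
Deepest common ancestor (LCA) = Beta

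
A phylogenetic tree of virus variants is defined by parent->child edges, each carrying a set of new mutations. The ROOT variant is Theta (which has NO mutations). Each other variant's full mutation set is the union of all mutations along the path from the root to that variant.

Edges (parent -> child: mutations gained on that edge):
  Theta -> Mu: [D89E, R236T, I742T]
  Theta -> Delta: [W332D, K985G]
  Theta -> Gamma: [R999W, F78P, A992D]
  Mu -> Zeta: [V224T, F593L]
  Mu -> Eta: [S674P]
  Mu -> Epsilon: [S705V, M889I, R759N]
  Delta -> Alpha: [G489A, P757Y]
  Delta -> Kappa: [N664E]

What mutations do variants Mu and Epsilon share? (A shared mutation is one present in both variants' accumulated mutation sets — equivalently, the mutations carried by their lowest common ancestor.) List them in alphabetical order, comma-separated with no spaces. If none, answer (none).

Answer: D89E,I742T,R236T

Derivation:
Accumulating mutations along path to Mu:
  At Theta: gained [] -> total []
  At Mu: gained ['D89E', 'R236T', 'I742T'] -> total ['D89E', 'I742T', 'R236T']
Mutations(Mu) = ['D89E', 'I742T', 'R236T']
Accumulating mutations along path to Epsilon:
  At Theta: gained [] -> total []
  At Mu: gained ['D89E', 'R236T', 'I742T'] -> total ['D89E', 'I742T', 'R236T']
  At Epsilon: gained ['S705V', 'M889I', 'R759N'] -> total ['D89E', 'I742T', 'M889I', 'R236T', 'R759N', 'S705V']
Mutations(Epsilon) = ['D89E', 'I742T', 'M889I', 'R236T', 'R759N', 'S705V']
Intersection: ['D89E', 'I742T', 'R236T'] ∩ ['D89E', 'I742T', 'M889I', 'R236T', 'R759N', 'S705V'] = ['D89E', 'I742T', 'R236T']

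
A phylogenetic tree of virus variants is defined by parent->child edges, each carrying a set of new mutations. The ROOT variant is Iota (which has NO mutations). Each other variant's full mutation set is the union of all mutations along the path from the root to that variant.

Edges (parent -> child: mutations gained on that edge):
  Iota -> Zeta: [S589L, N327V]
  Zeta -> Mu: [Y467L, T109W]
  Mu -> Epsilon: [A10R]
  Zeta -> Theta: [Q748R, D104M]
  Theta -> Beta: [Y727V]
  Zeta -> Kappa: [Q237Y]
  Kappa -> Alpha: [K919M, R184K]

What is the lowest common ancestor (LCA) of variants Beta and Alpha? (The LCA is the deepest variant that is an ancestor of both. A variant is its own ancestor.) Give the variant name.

Path from root to Beta: Iota -> Zeta -> Theta -> Beta
  ancestors of Beta: {Iota, Zeta, Theta, Beta}
Path from root to Alpha: Iota -> Zeta -> Kappa -> Alpha
  ancestors of Alpha: {Iota, Zeta, Kappa, Alpha}
Common ancestors: {Iota, Zeta}
Walk up from Alpha: Alpha (not in ancestors of Beta), Kappa (not in ancestors of Beta), Zeta (in ancestors of Beta), Iota (in ancestors of Beta)
Deepest common ancestor (LCA) = Zeta

Answer: Zeta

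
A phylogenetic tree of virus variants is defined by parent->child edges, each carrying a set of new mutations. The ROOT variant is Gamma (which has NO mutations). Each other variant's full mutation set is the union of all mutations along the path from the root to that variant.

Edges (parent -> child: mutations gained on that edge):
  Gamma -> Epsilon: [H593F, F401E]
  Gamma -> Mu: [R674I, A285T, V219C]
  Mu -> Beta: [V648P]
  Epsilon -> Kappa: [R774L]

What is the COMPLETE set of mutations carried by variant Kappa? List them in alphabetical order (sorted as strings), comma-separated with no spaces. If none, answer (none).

Answer: F401E,H593F,R774L

Derivation:
At Gamma: gained [] -> total []
At Epsilon: gained ['H593F', 'F401E'] -> total ['F401E', 'H593F']
At Kappa: gained ['R774L'] -> total ['F401E', 'H593F', 'R774L']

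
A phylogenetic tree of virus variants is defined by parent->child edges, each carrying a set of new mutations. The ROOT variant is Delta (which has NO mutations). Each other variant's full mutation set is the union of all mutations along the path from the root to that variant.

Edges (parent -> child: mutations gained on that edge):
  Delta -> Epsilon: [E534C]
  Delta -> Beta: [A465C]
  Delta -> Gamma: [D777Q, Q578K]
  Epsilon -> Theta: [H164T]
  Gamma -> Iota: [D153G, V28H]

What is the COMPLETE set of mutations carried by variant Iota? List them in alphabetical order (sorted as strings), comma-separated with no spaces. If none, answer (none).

At Delta: gained [] -> total []
At Gamma: gained ['D777Q', 'Q578K'] -> total ['D777Q', 'Q578K']
At Iota: gained ['D153G', 'V28H'] -> total ['D153G', 'D777Q', 'Q578K', 'V28H']

Answer: D153G,D777Q,Q578K,V28H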